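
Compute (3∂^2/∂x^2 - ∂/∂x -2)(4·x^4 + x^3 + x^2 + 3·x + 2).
- 8 x^{4} - 18 x^{3} + 139 x^{2} + 10 x - 1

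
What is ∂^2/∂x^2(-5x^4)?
- 60 x^{2}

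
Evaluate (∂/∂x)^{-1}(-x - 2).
- \frac{x^{2}}{2} - 2 x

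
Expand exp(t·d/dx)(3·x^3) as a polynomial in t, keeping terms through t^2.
3 x \left(3 t^{2} + 3 t x + x^{2}\right)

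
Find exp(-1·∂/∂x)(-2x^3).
- 2 x^{3} + 6 x^{2} - 6 x + 2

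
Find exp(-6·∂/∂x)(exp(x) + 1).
e^{x - 6} + 1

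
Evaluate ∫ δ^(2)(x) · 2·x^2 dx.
4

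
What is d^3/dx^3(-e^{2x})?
- 8 e^{2 x}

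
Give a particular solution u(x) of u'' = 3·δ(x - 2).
\frac{3|x - 2|}{2}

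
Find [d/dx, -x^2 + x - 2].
1 - 2 x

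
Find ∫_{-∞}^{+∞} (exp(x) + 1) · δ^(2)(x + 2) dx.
e^{-2}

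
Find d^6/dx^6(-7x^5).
0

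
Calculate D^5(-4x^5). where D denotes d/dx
-480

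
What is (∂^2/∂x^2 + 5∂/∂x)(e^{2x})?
14 e^{2 x}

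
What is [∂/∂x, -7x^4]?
- 28 x^{3}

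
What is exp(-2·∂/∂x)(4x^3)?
4 x^{3} - 24 x^{2} + 48 x - 32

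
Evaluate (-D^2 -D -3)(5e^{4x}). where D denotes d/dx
- 115 e^{4 x}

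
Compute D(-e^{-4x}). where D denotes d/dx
4 e^{- 4 x}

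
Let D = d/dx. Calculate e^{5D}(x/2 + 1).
\frac{x}{2} + \frac{7}{2}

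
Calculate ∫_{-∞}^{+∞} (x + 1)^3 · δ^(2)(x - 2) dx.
18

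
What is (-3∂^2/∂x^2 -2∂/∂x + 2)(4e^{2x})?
- 56 e^{2 x}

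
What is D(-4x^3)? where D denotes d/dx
- 12 x^{2}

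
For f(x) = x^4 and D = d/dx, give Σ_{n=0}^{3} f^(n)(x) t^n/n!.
x \left(4 t^{3} + 6 t^{2} x + 4 t x^{2} + x^{3}\right)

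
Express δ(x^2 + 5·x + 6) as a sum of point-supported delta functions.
\frac{\delta(x + 2) + \delta(x + 3)}{1}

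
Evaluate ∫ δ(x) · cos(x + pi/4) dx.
\frac{\sqrt{2}}{2}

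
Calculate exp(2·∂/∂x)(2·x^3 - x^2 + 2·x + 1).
2 x^{3} + 11 x^{2} + 22 x + 17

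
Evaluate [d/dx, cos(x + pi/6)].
- \sin{\left(x + \frac{\pi}{6} \right)}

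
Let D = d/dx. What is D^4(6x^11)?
47520 x^{7}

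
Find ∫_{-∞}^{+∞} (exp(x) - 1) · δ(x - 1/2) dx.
-1 + e^{\frac{1}{2}}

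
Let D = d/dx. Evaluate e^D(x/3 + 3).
\frac{x}{3} + \frac{10}{3}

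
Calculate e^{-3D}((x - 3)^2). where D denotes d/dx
x^{2} - 12 x + 36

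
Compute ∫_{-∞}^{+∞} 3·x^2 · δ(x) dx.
0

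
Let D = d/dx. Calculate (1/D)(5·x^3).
\frac{5 x^{4}}{4}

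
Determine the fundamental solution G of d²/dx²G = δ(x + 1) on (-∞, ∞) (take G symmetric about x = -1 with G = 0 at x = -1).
\frac{|x + 1|}{2}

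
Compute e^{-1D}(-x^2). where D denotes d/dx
- x^{2} + 2 x - 1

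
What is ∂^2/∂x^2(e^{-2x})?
4 e^{- 2 x}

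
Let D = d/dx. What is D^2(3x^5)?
60 x^{3}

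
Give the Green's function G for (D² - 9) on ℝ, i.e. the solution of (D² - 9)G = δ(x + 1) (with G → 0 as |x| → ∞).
-\frac{e^{-3|x + 1|}}{6}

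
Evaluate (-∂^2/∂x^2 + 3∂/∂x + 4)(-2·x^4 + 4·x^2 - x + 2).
- 8 x^{4} - 24 x^{3} + 40 x^{2} + 20 x - 3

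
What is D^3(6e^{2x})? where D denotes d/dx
48 e^{2 x}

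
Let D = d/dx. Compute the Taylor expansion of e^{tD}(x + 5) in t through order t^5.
t + x + 5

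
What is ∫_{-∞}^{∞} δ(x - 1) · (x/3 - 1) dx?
- \frac{2}{3}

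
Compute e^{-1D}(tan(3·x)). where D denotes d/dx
\tan{\left(3 x - 3 \right)}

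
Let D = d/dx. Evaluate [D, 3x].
3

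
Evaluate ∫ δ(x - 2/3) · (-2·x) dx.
- \frac{4}{3}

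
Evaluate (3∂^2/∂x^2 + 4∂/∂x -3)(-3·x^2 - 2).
9 x^{2} - 24 x - 12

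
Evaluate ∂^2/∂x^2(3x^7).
126 x^{5}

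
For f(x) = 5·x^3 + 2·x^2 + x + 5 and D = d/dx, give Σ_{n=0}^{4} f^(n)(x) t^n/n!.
5 t^{3} + t^{2} \left(15 x + 2\right) + t \left(15 x^{2} + 4 x + 1\right) + 5 x^{3} + 2 x^{2} + x + 5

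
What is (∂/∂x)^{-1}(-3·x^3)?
- \frac{3 x^{4}}{4}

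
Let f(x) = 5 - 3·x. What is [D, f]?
-3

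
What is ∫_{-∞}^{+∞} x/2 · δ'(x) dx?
- \frac{1}{2}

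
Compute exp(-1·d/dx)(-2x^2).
- 2 x^{2} + 4 x - 2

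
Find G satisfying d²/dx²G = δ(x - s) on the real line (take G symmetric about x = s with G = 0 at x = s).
\frac{|x - s|}{2}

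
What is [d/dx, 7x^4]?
28 x^{3}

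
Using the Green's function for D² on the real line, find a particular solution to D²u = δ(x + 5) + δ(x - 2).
\frac{|x + 5|}{2} + \frac{|x - 2|}{2}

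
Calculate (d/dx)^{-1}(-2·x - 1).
- x^{2} - x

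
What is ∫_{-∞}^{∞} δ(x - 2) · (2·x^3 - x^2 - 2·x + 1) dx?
9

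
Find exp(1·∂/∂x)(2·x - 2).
2 x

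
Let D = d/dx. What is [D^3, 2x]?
6D^{2}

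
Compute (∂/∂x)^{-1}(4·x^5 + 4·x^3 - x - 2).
\frac{2 x^{6}}{3} + x^{4} - \frac{x^{2}}{2} - 2 x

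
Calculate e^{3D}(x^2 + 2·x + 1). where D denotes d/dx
x^{2} + 8 x + 16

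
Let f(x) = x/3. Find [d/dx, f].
\frac{1}{3}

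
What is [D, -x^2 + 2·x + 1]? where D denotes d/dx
2 - 2 x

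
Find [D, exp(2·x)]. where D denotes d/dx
2 e^{2 x}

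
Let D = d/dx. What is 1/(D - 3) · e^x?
- \frac{e^{x}}{2}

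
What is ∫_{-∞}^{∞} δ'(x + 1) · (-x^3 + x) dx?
2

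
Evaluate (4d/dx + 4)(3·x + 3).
12 x + 24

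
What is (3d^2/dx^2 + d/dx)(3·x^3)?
9 x \left(x + 6\right)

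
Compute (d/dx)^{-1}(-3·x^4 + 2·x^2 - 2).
- \frac{3 x^{5}}{5} + \frac{2 x^{3}}{3} - 2 x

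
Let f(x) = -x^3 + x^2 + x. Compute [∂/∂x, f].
- 3 x^{2} + 2 x + 1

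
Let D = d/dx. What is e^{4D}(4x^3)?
4 x^{3} + 48 x^{2} + 192 x + 256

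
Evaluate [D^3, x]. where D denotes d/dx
3D^{2}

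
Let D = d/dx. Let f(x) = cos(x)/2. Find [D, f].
- \frac{\sin{\left(x \right)}}{2}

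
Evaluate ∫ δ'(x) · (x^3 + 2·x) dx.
-2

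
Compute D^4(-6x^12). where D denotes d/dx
- 71280 x^{8}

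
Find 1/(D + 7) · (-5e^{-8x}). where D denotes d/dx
5 e^{- 8 x}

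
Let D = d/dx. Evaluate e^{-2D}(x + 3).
x + 1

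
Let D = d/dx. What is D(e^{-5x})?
- 5 e^{- 5 x}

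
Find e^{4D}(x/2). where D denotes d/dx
\frac{x}{2} + 2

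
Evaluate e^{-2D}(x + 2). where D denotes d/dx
x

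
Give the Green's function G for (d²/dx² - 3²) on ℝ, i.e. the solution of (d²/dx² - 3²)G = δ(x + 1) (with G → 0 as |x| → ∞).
-\frac{e^{-3|x + 1|}}{6}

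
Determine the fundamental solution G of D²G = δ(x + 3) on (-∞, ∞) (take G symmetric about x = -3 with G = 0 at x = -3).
\frac{|x + 3|}{2}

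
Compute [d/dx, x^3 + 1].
3 x^{2}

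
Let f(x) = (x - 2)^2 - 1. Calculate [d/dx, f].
2 x - 4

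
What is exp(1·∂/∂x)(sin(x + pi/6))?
\sin{\left(x + \frac{\pi}{6} + 1 \right)}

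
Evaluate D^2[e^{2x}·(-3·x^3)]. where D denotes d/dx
- 6 x \left(2 x^{2} + 6 x + 3\right) e^{2 x}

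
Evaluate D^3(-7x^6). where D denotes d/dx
- 840 x^{3}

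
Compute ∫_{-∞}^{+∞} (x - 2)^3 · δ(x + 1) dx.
-27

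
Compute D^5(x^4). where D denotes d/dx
0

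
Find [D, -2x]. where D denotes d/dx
-2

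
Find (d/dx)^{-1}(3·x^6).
\frac{3 x^{7}}{7}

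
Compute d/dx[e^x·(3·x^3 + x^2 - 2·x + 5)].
\left(3 x^{3} + 10 x^{2} + 3\right) e^{x}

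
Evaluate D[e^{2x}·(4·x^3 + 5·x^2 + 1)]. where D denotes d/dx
\left(8 x^{3} + 22 x^{2} + 10 x + 2\right) e^{2 x}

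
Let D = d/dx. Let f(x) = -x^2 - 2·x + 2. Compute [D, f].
- 2 x - 2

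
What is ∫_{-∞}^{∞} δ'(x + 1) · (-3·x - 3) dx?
3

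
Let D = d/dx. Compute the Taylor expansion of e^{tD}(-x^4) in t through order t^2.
x^{2} \left(- 6 t^{2} - 4 t x - x^{2}\right)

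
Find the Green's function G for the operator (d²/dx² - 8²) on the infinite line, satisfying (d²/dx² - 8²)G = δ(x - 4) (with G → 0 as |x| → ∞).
-\frac{e^{-8|x - 4|}}{16}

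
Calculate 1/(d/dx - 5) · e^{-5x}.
- \frac{e^{- 5 x}}{10}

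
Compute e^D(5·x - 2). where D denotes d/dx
5 x + 3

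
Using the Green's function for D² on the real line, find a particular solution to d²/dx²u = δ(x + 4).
\frac{|x + 4|}{2}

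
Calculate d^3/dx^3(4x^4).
96 x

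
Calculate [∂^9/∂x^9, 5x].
45\frac{d^{8}}{dx^{8}}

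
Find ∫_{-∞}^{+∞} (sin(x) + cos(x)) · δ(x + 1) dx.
- \sin{\left(1 \right)} + \cos{\left(1 \right)}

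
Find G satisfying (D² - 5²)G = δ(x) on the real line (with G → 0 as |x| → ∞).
-\frac{e^{-5|x|}}{10}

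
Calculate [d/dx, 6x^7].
42 x^{6}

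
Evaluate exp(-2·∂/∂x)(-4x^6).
- 4 x^{6} + 48 x^{5} - 240 x^{4} + 640 x^{3} - 960 x^{2} + 768 x - 256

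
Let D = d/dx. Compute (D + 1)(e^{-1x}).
0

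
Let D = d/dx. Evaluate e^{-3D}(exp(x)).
e^{x - 3}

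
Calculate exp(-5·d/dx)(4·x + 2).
4 x - 18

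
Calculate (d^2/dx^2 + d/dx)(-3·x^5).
15 x^{3} \left(- x - 4\right)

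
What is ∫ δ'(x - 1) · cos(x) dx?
\sin{\left(1 \right)}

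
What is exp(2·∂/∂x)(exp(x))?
e^{x + 2}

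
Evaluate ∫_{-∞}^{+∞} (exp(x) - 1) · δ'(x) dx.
-1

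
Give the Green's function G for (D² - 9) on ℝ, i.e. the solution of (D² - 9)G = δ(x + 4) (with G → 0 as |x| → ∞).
-\frac{e^{-3|x + 4|}}{6}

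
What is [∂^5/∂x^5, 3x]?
15\frac{d^{4}}{dx^{4}}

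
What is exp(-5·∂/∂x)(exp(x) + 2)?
e^{x - 5} + 2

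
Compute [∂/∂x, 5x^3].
15 x^{2}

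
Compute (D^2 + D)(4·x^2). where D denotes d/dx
8 x + 8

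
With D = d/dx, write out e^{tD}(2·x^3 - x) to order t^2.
6 t^{2} x + t \left(6 x^{2} - 1\right) + 2 x^{3} - x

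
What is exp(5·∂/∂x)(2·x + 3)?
2 x + 13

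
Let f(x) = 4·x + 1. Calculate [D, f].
4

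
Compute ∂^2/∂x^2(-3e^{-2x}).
- 12 e^{- 2 x}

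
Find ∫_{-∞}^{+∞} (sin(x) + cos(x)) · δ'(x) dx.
-1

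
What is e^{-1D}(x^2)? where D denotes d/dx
x^{2} - 2 x + 1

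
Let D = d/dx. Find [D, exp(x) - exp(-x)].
2 \cosh{\left(x \right)}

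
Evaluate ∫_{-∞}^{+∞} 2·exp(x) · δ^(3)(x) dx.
-2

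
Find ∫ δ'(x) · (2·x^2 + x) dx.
-1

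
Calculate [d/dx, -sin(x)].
- \cos{\left(x \right)}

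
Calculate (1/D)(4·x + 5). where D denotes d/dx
2 x^{2} + 5 x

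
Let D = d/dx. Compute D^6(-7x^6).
-5040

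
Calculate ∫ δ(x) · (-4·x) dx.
0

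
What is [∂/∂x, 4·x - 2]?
4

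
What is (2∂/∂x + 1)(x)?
x + 2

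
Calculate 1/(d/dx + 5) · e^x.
\frac{e^{x}}{6}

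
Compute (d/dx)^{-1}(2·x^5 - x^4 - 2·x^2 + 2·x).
\frac{x^{6}}{3} - \frac{x^{5}}{5} - \frac{2 x^{3}}{3} + x^{2}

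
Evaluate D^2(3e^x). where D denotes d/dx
3 e^{x}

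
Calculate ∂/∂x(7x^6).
42 x^{5}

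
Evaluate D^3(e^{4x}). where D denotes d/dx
64 e^{4 x}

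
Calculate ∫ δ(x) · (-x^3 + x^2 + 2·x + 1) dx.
1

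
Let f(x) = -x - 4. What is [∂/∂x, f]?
-1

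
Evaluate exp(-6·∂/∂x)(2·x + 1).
2 x - 11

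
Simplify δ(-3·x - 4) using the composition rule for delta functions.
\frac{\delta(x + 4/3)}{3}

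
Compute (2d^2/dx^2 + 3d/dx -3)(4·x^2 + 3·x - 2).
- 12 x^{2} + 15 x + 31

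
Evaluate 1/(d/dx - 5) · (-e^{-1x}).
\frac{e^{- x}}{6}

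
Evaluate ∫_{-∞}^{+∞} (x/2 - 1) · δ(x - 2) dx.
0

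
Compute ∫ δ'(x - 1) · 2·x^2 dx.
-4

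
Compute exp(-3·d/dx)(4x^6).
4 x^{6} - 72 x^{5} + 540 x^{4} - 2160 x^{3} + 4860 x^{2} - 5832 x + 2916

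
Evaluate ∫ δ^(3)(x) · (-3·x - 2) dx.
0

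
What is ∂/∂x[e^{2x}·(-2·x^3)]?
x^{2} \left(- 4 x - 6\right) e^{2 x}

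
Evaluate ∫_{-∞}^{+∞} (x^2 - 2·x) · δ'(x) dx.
2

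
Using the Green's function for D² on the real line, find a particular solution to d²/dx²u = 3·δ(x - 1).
\frac{3|x - 1|}{2}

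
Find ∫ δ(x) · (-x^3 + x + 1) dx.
1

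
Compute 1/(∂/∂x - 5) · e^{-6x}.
- \frac{e^{- 6 x}}{11}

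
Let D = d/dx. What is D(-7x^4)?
- 28 x^{3}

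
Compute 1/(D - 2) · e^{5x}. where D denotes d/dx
\frac{e^{5 x}}{3}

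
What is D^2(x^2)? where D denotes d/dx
2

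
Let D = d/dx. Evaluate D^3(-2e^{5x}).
- 250 e^{5 x}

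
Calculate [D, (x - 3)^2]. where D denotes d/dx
2 x - 6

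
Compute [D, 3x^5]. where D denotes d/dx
15 x^{4}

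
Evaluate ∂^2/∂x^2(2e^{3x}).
18 e^{3 x}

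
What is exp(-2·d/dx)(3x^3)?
3 x^{3} - 18 x^{2} + 36 x - 24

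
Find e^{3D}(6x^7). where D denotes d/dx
6 x^{7} + 126 x^{6} + 1134 x^{5} + 5670 x^{4} + 17010 x^{3} + 30618 x^{2} + 30618 x + 13122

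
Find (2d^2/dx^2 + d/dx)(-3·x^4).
12 x^{2} \left(- x - 6\right)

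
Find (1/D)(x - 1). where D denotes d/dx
\frac{x^{2}}{2} - x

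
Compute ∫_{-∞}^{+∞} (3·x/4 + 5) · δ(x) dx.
5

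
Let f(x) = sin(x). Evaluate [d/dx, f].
\cos{\left(x \right)}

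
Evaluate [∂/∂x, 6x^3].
18 x^{2}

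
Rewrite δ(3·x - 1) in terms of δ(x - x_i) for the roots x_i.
\frac{\delta(x - 1/3)}{3}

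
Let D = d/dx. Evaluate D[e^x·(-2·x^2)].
2 x \left(- x - 2\right) e^{x}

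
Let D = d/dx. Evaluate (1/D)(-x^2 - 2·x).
- \frac{x^{3}}{3} - x^{2}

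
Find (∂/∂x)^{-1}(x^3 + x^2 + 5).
\frac{x^{4}}{4} + \frac{x^{3}}{3} + 5 x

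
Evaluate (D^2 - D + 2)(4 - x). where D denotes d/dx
9 - 2 x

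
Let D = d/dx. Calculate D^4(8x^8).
13440 x^{4}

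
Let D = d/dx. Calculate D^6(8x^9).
483840 x^{3}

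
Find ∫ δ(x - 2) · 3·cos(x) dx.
3 \cos{\left(2 \right)}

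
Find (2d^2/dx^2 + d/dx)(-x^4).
4 x^{2} \left(- x - 6\right)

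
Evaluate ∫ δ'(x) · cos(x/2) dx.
0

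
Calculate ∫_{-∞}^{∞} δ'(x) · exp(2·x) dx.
-2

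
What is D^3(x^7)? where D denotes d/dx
210 x^{4}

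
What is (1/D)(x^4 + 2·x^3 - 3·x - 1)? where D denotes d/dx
\frac{x^{5}}{5} + \frac{x^{4}}{2} - \frac{3 x^{2}}{2} - x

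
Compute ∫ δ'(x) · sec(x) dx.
0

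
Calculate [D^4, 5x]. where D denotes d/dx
20D^{3}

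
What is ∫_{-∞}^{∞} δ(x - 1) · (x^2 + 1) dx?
2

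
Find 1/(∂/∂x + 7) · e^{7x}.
\frac{e^{7 x}}{14}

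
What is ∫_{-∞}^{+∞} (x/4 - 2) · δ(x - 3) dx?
- \frac{5}{4}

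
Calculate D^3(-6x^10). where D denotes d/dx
- 4320 x^{7}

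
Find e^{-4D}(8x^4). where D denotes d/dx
8 x^{4} - 128 x^{3} + 768 x^{2} - 2048 x + 2048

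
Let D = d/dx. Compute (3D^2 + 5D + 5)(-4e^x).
- 52 e^{x}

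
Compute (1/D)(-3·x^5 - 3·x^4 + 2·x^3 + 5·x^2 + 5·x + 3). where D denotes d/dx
- \frac{x^{6}}{2} - \frac{3 x^{5}}{5} + \frac{x^{4}}{2} + \frac{5 x^{3}}{3} + \frac{5 x^{2}}{2} + 3 x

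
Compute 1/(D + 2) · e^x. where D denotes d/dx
\frac{e^{x}}{3}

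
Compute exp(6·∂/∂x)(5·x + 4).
5 x + 34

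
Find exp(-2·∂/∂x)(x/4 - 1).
\frac{x}{4} - \frac{3}{2}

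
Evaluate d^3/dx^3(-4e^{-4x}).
256 e^{- 4 x}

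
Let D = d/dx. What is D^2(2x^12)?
264 x^{10}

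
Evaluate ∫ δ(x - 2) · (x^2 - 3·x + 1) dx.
-1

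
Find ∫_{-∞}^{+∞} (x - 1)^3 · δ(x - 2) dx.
1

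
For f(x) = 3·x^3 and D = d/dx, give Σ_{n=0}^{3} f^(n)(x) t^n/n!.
3 t^{3} + 9 t^{2} x + 9 t x^{2} + 3 x^{3}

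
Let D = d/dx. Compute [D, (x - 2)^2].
2 x - 4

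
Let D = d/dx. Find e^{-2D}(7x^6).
7 x^{6} - 84 x^{5} + 420 x^{4} - 1120 x^{3} + 1680 x^{2} - 1344 x + 448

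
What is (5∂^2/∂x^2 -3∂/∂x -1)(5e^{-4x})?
455 e^{- 4 x}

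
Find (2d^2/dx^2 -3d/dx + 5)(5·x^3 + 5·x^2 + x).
25 x^{3} - 20 x^{2} + 35 x + 17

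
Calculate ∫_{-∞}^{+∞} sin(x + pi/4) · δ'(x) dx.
- \frac{\sqrt{2}}{2}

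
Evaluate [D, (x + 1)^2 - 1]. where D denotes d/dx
2 x + 2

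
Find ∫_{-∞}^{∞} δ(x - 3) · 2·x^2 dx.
18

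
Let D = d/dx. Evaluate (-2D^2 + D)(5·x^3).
15 x \left(x - 4\right)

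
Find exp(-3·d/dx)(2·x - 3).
2 x - 9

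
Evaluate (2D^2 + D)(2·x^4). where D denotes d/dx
8 x^{2} \left(x + 6\right)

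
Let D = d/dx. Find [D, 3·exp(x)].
3 e^{x}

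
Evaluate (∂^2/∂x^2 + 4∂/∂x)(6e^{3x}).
126 e^{3 x}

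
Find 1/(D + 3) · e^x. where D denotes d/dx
\frac{e^{x}}{4}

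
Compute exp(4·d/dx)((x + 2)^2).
x^{2} + 12 x + 36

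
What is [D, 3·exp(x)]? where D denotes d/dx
3 e^{x}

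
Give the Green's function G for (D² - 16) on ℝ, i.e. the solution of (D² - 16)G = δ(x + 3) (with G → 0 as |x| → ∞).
-\frac{e^{-4|x + 3|}}{8}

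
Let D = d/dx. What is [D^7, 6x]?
42D^{6}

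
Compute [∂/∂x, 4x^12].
48 x^{11}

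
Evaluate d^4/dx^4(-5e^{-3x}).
- 405 e^{- 3 x}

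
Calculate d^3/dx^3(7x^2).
0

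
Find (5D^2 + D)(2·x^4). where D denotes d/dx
8 x^{2} \left(x + 15\right)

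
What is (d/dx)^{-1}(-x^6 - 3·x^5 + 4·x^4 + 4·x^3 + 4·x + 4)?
- \frac{x^{7}}{7} - \frac{x^{6}}{2} + \frac{4 x^{5}}{5} + x^{4} + 2 x^{2} + 4 x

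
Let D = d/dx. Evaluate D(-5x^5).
- 25 x^{4}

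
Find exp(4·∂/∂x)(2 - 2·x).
- 2 x - 6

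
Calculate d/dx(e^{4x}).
4 e^{4 x}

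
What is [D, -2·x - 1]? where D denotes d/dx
-2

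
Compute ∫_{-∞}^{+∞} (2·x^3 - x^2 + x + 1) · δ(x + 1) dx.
-3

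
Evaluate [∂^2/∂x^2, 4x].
8\frac{d}{dx}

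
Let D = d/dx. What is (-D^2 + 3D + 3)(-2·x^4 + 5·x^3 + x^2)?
- 6 x^{4} - 9 x^{3} + 72 x^{2} - 24 x - 2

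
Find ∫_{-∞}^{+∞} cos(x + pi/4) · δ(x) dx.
\frac{\sqrt{2}}{2}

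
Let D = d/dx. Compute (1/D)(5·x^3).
\frac{5 x^{4}}{4}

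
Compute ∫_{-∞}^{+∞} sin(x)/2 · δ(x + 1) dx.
- \frac{\sin{\left(1 \right)}}{2}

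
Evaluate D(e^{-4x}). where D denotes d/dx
- 4 e^{- 4 x}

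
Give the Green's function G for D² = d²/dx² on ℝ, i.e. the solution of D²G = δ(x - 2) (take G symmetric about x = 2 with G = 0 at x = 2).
\frac{|x - 2|}{2}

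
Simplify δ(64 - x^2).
\frac{\delta(x - 8) + \delta(x + 8)}{16}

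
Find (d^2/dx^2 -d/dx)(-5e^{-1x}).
- 10 e^{- x}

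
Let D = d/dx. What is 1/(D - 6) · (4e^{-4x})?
- \frac{2 e^{- 4 x}}{5}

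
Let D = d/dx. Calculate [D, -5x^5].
- 25 x^{4}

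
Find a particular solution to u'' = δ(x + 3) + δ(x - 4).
\frac{|x + 3|}{2} + \frac{|x - 4|}{2}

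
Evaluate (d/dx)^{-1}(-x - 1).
- \frac{x^{2}}{2} - x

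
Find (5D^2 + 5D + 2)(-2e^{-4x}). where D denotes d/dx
- 124 e^{- 4 x}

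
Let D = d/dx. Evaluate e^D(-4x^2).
- 4 x^{2} - 8 x - 4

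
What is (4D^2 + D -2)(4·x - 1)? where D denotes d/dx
6 - 8 x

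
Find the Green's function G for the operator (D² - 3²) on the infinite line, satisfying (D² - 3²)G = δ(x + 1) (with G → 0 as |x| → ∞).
-\frac{e^{-3|x + 1|}}{6}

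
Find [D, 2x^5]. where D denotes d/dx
10 x^{4}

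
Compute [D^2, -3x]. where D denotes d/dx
-6D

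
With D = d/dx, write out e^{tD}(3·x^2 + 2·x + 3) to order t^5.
3 t^{2} + 2 t \left(3 x + 1\right) + 3 x^{2} + 2 x + 3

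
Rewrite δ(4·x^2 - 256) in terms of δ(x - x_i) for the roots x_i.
\frac{\delta(x - 8) + \delta(x + 8)}{64}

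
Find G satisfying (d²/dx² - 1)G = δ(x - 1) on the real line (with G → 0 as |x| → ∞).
-\frac{e^{-|x - 1|}}{2}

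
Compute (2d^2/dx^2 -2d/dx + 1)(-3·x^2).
- 3 x^{2} + 12 x - 12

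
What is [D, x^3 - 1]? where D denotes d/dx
3 x^{2}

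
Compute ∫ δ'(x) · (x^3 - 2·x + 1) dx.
2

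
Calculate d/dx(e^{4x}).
4 e^{4 x}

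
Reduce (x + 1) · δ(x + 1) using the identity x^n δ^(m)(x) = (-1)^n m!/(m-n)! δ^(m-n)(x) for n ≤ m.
0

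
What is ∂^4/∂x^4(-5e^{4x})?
- 1280 e^{4 x}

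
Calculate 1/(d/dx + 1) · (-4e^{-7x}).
\frac{2 e^{- 7 x}}{3}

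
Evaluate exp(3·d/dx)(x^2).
x^{2} + 6 x + 9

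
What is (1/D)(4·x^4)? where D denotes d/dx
\frac{4 x^{5}}{5}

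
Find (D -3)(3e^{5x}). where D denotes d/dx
6 e^{5 x}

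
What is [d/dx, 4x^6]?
24 x^{5}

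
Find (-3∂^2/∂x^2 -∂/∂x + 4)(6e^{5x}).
- 456 e^{5 x}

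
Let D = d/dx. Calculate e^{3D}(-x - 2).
- x - 5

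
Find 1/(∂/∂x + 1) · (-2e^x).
- e^{x}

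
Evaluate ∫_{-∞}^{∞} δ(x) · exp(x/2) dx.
1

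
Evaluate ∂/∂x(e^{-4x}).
- 4 e^{- 4 x}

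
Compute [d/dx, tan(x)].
\frac{1}{\cos^{2}{\left(x \right)}}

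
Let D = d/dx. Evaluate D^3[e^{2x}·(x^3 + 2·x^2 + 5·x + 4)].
\left(8 x^{3} + 52 x^{2} + 124 x + 122\right) e^{2 x}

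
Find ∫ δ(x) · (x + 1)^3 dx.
1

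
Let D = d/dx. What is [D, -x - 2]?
-1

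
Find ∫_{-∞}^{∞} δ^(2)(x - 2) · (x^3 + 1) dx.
12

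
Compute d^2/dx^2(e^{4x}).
16 e^{4 x}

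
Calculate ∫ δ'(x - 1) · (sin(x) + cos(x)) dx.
- \cos{\left(1 \right)} + \sin{\left(1 \right)}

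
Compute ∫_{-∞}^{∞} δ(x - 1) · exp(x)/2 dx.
\frac{e}{2}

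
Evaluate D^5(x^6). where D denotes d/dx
720 x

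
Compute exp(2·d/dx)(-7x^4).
- 7 x^{4} - 56 x^{3} - 168 x^{2} - 224 x - 112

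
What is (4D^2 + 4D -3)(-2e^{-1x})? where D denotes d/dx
6 e^{- x}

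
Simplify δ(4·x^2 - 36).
\frac{\delta(x - 3) + \delta(x + 3)}{24}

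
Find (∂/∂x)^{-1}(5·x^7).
\frac{5 x^{8}}{8}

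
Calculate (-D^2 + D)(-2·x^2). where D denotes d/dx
4 - 4 x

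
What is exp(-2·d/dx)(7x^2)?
7 x^{2} - 28 x + 28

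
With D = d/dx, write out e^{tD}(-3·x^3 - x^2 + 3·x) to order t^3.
- 3 t^{3} - t^{2} \left(9 x + 1\right) - t \left(9 x^{2} + 2 x - 3\right) - 3 x^{3} - x^{2} + 3 x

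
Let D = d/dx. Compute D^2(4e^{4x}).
64 e^{4 x}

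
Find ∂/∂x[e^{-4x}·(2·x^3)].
x^{2} \left(6 - 8 x\right) e^{- 4 x}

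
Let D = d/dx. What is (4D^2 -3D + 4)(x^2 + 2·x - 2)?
4 x^{2} + 2 x - 6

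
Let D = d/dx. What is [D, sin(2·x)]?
2 \cos{\left(2 x \right)}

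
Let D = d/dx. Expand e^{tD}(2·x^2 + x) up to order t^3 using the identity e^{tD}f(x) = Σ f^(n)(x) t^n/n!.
2 t^{2} + t \left(4 x + 1\right) + 2 x^{2} + x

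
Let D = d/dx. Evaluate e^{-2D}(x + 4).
x + 2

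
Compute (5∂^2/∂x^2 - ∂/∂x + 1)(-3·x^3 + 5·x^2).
- 3 x^{3} + 14 x^{2} - 100 x + 50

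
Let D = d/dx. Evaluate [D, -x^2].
- 2 x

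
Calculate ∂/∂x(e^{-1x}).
- e^{- x}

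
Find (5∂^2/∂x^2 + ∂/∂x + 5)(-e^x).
- 11 e^{x}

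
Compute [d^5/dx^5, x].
5\frac{d^{4}}{dx^{4}}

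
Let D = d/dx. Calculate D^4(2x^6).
720 x^{2}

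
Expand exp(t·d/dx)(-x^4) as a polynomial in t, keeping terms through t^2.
x^{2} \left(- 6 t^{2} - 4 t x - x^{2}\right)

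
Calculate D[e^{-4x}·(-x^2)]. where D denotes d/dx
2 x \left(2 x - 1\right) e^{- 4 x}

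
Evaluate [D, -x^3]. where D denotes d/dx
- 3 x^{2}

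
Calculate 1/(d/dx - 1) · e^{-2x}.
- \frac{e^{- 2 x}}{3}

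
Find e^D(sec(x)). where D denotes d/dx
\sec{\left(x + 1 \right)}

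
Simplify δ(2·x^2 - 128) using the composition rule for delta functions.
\frac{\delta(x - 8) + \delta(x + 8)}{32}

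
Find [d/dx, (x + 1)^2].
2 x + 2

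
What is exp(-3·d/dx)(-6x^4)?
- 6 x^{4} + 72 x^{3} - 324 x^{2} + 648 x - 486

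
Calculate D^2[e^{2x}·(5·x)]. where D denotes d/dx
20 \left(x + 1\right) e^{2 x}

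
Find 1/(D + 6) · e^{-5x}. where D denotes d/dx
e^{- 5 x}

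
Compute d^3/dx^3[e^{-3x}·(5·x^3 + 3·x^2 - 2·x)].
3 \left(- 45 x^{3} + 108 x^{2} - 18 x - 26\right) e^{- 3 x}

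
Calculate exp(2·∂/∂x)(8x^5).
8 x^{5} + 80 x^{4} + 320 x^{3} + 640 x^{2} + 640 x + 256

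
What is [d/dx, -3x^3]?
- 9 x^{2}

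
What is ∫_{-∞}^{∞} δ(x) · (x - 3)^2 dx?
9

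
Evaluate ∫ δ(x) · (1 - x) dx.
1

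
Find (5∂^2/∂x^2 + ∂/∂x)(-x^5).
5 x^{3} \left(- x - 20\right)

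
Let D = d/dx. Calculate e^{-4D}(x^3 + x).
x^{3} - 12 x^{2} + 49 x - 68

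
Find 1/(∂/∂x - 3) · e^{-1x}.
- \frac{e^{- x}}{4}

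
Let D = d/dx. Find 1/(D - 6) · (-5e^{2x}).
\frac{5 e^{2 x}}{4}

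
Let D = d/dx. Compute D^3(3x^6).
360 x^{3}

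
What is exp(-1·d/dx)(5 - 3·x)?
8 - 3 x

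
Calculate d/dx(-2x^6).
- 12 x^{5}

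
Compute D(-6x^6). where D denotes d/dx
- 36 x^{5}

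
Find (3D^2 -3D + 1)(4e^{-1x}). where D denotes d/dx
28 e^{- x}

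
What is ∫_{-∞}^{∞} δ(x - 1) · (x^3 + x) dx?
2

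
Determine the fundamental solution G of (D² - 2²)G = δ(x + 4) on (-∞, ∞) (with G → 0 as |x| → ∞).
-\frac{e^{-2|x + 4|}}{4}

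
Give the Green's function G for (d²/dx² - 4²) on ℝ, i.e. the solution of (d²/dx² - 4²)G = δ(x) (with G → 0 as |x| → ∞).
-\frac{e^{-4|x|}}{8}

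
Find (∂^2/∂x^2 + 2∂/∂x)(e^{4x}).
24 e^{4 x}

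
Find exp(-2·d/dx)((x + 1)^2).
x^{2} - 2 x + 1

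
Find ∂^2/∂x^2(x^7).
42 x^{5}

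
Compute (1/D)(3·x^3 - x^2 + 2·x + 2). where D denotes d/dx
\frac{3 x^{4}}{4} - \frac{x^{3}}{3} + x^{2} + 2 x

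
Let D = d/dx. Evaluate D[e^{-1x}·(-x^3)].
x^{2} \left(x - 3\right) e^{- x}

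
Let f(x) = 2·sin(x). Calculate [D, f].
2 \cos{\left(x \right)}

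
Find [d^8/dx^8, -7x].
-56\frac{d^{7}}{dx^{7}}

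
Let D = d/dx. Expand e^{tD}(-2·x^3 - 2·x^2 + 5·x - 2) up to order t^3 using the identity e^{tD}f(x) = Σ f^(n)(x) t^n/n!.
- 2 t^{3} - t^{2} \left(6 x + 2\right) - t \left(6 x^{2} + 4 x - 5\right) - 2 x^{3} - 2 x^{2} + 5 x - 2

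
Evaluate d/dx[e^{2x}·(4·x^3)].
x^{2} \left(8 x + 12\right) e^{2 x}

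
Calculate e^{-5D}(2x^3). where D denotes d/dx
2 x^{3} - 30 x^{2} + 150 x - 250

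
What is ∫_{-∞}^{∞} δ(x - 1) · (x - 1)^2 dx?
0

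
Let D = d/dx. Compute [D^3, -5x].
-15D^{2}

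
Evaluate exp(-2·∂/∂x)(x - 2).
x - 4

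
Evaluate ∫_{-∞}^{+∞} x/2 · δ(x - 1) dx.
\frac{1}{2}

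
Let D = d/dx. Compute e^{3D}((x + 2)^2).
x^{2} + 10 x + 25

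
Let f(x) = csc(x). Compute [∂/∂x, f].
- \cot{\left(x \right)} \csc{\left(x \right)}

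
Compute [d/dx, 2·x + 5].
2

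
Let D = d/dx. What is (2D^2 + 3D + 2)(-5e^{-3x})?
- 55 e^{- 3 x}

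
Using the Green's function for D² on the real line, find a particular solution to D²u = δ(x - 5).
\frac{|x - 5|}{2}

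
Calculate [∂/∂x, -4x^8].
- 32 x^{7}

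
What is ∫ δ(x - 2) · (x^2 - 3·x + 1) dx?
-1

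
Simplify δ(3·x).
\frac{\delta(x)}{3}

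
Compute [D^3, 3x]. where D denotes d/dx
9D^{2}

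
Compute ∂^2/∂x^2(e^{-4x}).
16 e^{- 4 x}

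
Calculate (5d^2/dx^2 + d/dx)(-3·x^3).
9 x \left(- x - 10\right)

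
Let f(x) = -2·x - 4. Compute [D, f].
-2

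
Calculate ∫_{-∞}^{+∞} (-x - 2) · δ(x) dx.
-2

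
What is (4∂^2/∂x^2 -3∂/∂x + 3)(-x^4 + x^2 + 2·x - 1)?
- 3 x^{4} + 12 x^{3} - 45 x^{2} - 1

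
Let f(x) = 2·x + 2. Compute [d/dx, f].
2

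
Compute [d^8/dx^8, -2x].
-16\frac{d^{7}}{dx^{7}}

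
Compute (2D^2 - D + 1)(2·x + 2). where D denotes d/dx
2 x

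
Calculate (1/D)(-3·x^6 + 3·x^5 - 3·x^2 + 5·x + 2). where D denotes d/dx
- \frac{3 x^{7}}{7} + \frac{x^{6}}{2} - x^{3} + \frac{5 x^{2}}{2} + 2 x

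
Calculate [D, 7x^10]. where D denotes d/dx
70 x^{9}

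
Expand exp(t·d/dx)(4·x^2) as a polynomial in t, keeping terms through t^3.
4 t^{2} + 8 t x + 4 x^{2}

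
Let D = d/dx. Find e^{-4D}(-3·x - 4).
8 - 3 x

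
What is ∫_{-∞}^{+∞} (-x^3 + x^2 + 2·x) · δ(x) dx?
0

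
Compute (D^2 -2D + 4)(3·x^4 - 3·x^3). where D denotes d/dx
6 x \left(2 x^{3} - 6 x^{2} + 9 x - 3\right)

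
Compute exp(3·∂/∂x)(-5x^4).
- 5 x^{4} - 60 x^{3} - 270 x^{2} - 540 x - 405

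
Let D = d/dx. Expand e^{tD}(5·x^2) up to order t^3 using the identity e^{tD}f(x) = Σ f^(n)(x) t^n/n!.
5 t^{2} + 10 t x + 5 x^{2}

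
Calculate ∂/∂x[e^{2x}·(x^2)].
2 x \left(x + 1\right) e^{2 x}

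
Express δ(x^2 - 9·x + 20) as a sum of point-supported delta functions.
\frac{\delta(x - 5) + \delta(x - 4)}{1}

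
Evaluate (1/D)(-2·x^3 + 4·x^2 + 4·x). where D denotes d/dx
- \frac{x^{4}}{2} + \frac{4 x^{3}}{3} + 2 x^{2}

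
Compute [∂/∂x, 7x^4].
28 x^{3}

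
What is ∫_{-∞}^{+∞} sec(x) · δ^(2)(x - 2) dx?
\left(1 + 2 \tan^{2}{\left(2 \right)}\right) \sec{\left(2 \right)}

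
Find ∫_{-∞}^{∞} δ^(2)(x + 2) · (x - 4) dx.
0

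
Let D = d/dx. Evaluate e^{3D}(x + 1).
x + 4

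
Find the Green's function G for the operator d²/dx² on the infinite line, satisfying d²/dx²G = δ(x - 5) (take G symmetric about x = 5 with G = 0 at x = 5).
\frac{|x - 5|}{2}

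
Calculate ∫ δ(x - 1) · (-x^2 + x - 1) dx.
-1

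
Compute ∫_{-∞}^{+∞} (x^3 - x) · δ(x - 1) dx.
0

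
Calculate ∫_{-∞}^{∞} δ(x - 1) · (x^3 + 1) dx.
2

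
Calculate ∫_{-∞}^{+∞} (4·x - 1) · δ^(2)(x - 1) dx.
0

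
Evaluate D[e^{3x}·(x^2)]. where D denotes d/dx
x \left(3 x + 2\right) e^{3 x}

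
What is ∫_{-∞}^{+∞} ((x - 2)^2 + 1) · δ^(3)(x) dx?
0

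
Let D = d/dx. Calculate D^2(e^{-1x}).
e^{- x}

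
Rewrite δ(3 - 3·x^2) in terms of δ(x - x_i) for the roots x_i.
\frac{\delta(x - 1) + \delta(x + 1)}{6}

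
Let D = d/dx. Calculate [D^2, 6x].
12D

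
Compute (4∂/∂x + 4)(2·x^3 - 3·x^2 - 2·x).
8 x^{3} + 12 x^{2} - 32 x - 8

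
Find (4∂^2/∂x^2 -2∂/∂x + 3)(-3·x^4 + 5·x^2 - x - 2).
- 9 x^{4} + 24 x^{3} - 129 x^{2} - 23 x + 36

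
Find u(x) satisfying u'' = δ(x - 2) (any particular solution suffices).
\frac{|x - 2|}{2}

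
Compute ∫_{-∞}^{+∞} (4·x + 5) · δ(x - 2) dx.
13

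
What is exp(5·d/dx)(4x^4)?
4 x^{4} + 80 x^{3} + 600 x^{2} + 2000 x + 2500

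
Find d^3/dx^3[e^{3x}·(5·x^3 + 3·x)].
\left(135 x^{3} + 405 x^{2} + 351 x + 111\right) e^{3 x}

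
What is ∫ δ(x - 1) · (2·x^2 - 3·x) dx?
-1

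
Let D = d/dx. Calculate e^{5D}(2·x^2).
2 x^{2} + 20 x + 50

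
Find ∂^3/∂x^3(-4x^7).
- 840 x^{4}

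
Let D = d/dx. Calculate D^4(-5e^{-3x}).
- 405 e^{- 3 x}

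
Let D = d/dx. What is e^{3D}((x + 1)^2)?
x^{2} + 8 x + 16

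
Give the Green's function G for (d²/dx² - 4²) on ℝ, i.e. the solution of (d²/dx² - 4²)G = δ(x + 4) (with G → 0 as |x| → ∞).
-\frac{e^{-4|x + 4|}}{8}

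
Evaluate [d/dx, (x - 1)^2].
2 x - 2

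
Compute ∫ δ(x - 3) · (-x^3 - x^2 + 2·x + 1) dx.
-29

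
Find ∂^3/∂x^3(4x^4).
96 x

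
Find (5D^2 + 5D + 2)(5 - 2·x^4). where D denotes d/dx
- 4 x^{4} - 40 x^{3} - 120 x^{2} + 10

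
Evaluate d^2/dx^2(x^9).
72 x^{7}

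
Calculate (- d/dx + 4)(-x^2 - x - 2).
- 4 x^{2} - 2 x - 7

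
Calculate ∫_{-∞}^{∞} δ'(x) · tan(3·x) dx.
-3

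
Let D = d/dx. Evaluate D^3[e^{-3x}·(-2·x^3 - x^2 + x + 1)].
3 \left(18 x^{3} - 45 x^{2} + 9 x + 2\right) e^{- 3 x}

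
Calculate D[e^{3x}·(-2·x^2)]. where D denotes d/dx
2 x \left(- 3 x - 2\right) e^{3 x}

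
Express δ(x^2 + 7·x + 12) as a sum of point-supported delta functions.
\frac{\delta(x + 4) + \delta(x + 3)}{1}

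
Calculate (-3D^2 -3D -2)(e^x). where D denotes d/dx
- 8 e^{x}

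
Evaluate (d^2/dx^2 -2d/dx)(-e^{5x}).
- 15 e^{5 x}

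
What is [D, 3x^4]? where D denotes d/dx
12 x^{3}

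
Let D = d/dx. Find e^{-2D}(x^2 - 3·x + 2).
x^{2} - 7 x + 12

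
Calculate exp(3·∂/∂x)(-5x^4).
- 5 x^{4} - 60 x^{3} - 270 x^{2} - 540 x - 405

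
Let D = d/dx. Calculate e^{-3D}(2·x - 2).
2 x - 8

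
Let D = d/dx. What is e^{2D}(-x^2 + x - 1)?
- x^{2} - 3 x - 3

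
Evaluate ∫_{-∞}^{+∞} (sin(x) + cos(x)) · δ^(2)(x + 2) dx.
- \cos{\left(2 \right)} + \sin{\left(2 \right)}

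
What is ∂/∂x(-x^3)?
- 3 x^{2}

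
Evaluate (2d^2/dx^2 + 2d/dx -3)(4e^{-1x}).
- 12 e^{- x}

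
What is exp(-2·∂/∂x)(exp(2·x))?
e^{2 x - 4}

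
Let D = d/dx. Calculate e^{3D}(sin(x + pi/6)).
\sin{\left(x + \frac{\pi}{6} + 3 \right)}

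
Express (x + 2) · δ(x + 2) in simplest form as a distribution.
0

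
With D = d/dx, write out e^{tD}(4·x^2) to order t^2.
4 t^{2} + 8 t x + 4 x^{2}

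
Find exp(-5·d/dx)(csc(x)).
\csc{\left(x - 5 \right)}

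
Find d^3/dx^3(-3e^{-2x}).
24 e^{- 2 x}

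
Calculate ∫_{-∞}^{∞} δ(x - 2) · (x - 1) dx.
1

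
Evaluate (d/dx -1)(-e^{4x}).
- 3 e^{4 x}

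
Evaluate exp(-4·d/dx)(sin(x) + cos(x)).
\sqrt{2} \cos{\left(- x + \frac{\pi}{4} + 4 \right)}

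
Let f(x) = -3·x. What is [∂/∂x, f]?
-3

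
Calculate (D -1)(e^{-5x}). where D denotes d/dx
- 6 e^{- 5 x}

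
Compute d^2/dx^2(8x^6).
240 x^{4}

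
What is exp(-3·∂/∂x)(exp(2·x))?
e^{2 x - 6}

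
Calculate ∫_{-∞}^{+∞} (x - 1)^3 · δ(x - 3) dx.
8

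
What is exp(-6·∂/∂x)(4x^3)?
4 x^{3} - 72 x^{2} + 432 x - 864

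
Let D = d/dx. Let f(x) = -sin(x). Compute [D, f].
- \cos{\left(x \right)}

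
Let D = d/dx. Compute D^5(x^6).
720 x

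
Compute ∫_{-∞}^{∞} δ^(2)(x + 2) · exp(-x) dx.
e^{2}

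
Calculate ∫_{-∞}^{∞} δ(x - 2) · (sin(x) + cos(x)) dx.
\cos{\left(2 \right)} + \sin{\left(2 \right)}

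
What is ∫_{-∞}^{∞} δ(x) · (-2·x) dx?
0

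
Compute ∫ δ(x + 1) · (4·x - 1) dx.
-5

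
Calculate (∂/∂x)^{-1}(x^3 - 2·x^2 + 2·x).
\frac{x^{4}}{4} - \frac{2 x^{3}}{3} + x^{2}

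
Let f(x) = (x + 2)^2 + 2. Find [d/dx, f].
2 x + 4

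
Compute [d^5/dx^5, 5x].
25\frac{d^{4}}{dx^{4}}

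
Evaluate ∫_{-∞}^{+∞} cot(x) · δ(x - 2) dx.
\cot{\left(2 \right)}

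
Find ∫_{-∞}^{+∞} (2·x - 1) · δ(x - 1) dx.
1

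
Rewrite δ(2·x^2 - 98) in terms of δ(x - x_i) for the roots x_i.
\frac{\delta(x - 7) + \delta(x + 7)}{28}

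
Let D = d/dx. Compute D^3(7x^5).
420 x^{2}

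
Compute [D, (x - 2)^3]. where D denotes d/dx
3 \left(x - 2\right)^{2}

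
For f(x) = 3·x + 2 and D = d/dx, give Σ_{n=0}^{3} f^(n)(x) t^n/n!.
3 t + 3 x + 2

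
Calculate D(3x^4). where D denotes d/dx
12 x^{3}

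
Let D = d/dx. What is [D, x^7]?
7 x^{6}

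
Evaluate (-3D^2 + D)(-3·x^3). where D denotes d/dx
9 x \left(6 - x\right)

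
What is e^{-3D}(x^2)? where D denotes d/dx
x^{2} - 6 x + 9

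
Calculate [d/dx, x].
1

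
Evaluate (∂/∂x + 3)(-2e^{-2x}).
- 2 e^{- 2 x}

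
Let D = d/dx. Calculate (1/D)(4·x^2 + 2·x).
\frac{4 x^{3}}{3} + x^{2}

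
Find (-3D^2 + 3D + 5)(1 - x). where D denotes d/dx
2 - 5 x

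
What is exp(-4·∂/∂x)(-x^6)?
- x^{6} + 24 x^{5} - 240 x^{4} + 1280 x^{3} - 3840 x^{2} + 6144 x - 4096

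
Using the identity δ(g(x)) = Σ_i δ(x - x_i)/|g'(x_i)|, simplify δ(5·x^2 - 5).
\frac{\delta(x - 1) + \delta(x + 1)}{10}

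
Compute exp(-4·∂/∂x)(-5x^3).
- 5 x^{3} + 60 x^{2} - 240 x + 320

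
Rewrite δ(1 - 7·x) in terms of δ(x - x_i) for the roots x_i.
\frac{\delta(x - 1/7)}{7}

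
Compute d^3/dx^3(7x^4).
168 x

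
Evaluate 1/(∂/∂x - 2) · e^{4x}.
\frac{e^{4 x}}{2}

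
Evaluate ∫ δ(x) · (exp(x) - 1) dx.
0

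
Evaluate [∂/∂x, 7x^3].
21 x^{2}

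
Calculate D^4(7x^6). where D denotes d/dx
2520 x^{2}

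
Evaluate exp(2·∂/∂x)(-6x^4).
- 6 x^{4} - 48 x^{3} - 144 x^{2} - 192 x - 96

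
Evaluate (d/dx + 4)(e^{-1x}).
3 e^{- x}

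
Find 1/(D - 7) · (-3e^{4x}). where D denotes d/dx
e^{4 x}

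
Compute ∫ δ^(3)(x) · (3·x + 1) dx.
0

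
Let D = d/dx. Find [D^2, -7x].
-14D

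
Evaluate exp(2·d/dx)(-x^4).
- x^{4} - 8 x^{3} - 24 x^{2} - 32 x - 16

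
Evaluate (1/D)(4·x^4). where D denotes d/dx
\frac{4 x^{5}}{5}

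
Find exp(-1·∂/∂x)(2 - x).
3 - x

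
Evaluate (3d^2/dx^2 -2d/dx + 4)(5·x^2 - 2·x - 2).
20 x^{2} - 28 x + 26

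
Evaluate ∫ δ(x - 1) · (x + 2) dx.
3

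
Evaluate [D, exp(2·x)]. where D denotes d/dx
2 e^{2 x}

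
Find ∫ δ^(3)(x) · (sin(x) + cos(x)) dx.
1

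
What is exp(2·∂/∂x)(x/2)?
\frac{x}{2} + 1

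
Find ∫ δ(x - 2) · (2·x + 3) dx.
7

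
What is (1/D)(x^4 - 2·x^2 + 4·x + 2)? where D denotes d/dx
\frac{x^{5}}{5} - \frac{2 x^{3}}{3} + 2 x^{2} + 2 x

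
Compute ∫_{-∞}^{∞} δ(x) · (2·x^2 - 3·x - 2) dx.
-2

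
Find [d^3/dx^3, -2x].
-6\frac{d^{2}}{dx^{2}}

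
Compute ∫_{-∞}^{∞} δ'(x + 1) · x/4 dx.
- \frac{1}{4}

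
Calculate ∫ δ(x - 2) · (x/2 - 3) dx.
-2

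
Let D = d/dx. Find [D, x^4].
4 x^{3}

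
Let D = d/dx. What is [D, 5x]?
5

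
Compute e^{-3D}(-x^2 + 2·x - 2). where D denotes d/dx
- x^{2} + 8 x - 17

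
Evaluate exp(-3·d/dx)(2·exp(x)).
2 e^{x - 3}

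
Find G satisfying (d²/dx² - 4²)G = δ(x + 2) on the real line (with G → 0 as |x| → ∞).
-\frac{e^{-4|x + 2|}}{8}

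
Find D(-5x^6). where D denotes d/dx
- 30 x^{5}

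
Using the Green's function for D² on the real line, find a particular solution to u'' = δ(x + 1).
\frac{|x + 1|}{2}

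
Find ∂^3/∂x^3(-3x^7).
- 630 x^{4}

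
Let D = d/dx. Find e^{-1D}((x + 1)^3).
x^{3}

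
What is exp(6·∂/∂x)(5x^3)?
5 x^{3} + 90 x^{2} + 540 x + 1080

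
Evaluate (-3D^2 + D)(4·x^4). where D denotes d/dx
16 x^{2} \left(x - 9\right)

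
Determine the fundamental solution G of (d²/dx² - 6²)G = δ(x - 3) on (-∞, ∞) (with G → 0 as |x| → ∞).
-\frac{e^{-6|x - 3|}}{12}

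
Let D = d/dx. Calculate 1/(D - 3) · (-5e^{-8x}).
\frac{5 e^{- 8 x}}{11}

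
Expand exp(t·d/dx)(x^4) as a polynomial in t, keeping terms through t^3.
x \left(4 t^{3} + 6 t^{2} x + 4 t x^{2} + x^{3}\right)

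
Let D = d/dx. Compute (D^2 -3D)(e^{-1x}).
4 e^{- x}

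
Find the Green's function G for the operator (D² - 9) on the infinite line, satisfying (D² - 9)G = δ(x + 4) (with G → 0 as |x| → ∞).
-\frac{e^{-3|x + 4|}}{6}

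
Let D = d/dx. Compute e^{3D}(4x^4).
4 x^{4} + 48 x^{3} + 216 x^{2} + 432 x + 324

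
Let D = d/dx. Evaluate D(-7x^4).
- 28 x^{3}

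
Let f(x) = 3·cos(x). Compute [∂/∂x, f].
- 3 \sin{\left(x \right)}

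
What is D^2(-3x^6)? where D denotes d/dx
- 90 x^{4}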